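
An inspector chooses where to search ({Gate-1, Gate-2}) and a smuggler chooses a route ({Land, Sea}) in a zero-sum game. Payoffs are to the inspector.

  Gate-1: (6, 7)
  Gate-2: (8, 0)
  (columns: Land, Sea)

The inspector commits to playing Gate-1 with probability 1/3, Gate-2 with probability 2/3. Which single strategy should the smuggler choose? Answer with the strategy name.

If the smuggler plays Land, the inspector's expected payoff is (1/3)·6 + (2/3)·8 = 22/3.
If the smuggler plays Sea, the inspector's expected payoff is (1/3)·7 + (2/3)·0 = 7/3.
The smuggler minimizes the inspector's payoff; the smallest is 7/3, so the best response is Sea.

Sea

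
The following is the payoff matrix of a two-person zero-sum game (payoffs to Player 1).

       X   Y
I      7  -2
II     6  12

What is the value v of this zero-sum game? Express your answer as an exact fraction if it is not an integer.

32/5

Row minima: I → -2, II → 6; maximin = 6.
Column maxima: X → 7, Y → 12; minimax = 7.
6 ≠ 7, so there is no saddle point; optimal play is mixed.
Let Player 1 play I with probability p. Expected payoff against X: 7p + 6(1−p) = p + 6; against Y: (-2)p + 12(1−p) = −14p + 12.
Setting these equal: p + 6 = −14p + 12 ⇒ 15p = 6 ⇒ p = 2/5, and the value is (1)·(2/5) + 6 = 32/5.
For Player 2: with q = P(X), equating I's and II's payoffs gives 9q − 2 = −6q + 12 ⇒ q = 14/15.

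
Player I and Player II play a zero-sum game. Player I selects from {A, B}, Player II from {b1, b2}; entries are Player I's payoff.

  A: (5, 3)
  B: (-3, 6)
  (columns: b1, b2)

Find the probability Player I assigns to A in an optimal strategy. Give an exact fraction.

9/11

Row minima: A → 3, B → -3; maximin = 3.
Column maxima: b1 → 5, b2 → 6; minimax = 5.
3 ≠ 5, so there is no saddle point; optimal play is mixed.
Let Player I play A with probability p. Expected payoff against b1: 5p + (-3)(1−p) = 8p − 3; against b2: 3p + 6(1−p) = −3p + 6.
Setting these equal: 8p − 3 = −3p + 6 ⇒ 11p = 9 ⇒ p = 9/11, and the value is (8)·(9/11) − 3 = 39/11.
For Player II: with q = P(b1), equating A's and B's payoffs gives 2q + 3 = −9q + 6 ⇒ q = 3/11.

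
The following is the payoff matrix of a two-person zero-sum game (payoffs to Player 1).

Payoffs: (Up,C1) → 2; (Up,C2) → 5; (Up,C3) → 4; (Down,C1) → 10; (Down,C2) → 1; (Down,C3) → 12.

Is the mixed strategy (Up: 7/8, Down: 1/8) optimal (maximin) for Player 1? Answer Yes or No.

No

Against C1 this mix gives (7/8)·2 + (1/8)·10 = 3.
Against C2 this mix gives (7/8)·5 + (1/8)·1 = 9/2.
Against C3 this mix gives (7/8)·4 + (1/8)·12 = 5.
Player 2 will play C1, holding Player 1 to 3. Shifting weight toward the row that does better against C1 would raise this floor (the equalizing mix achieves 4 against both C1 and C2), so the proposed strategy is not optimal.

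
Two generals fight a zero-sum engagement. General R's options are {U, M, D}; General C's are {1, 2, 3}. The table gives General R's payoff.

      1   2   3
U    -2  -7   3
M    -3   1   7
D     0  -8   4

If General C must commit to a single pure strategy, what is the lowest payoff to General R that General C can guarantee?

Column maxima: 1 → 0, 2 → 1, 3 → 7.
The smallest of these is 0.

0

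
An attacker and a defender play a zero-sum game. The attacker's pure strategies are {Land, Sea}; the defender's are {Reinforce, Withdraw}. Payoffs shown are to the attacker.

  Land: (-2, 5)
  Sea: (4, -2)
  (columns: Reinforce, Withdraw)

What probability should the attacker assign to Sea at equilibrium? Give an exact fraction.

7/13

Row minima: Land → -2, Sea → -2; maximin = -2.
Column maxima: Reinforce → 4, Withdraw → 5; minimax = 4.
-2 ≠ 4, so there is no saddle point; optimal play is mixed.
Let the attacker play Land with probability p. Expected payoff against Reinforce: (-2)p + 4(1−p) = −6p + 4; against Withdraw: 5p + (-2)(1−p) = 7p − 2.
Setting these equal: −6p + 4 = 7p − 2 ⇒ −13p = -6 ⇒ p = 6/13, and the value is (-6)·(6/13) + 4 = 16/13.
For the defender: with q = P(Reinforce), equating Land's and Sea's payoffs gives −7q + 5 = 6q − 2 ⇒ q = 7/13.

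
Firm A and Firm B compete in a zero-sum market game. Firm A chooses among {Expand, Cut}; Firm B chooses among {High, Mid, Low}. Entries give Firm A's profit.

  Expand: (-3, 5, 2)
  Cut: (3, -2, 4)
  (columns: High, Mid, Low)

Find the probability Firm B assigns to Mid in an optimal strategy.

6/13

Row minima: Expand → -3, Cut → -2; maximin = -2.
Column maxima: High → 3, Mid → 5, Low → 4; minimax = 3.
-2 ≠ 3, so there is no saddle point; optimal play is mixed.
Low is strictly dominated by High (it gives Firm A strictly more in every row), so Firm B never plays it.
On the remaining 2×2 (Expand, Cut vs High, Mid):
Let Firm A play Expand with probability p. Expected payoff against High: (-3)p + 3(1−p) = −6p + 3; against Mid: 5p + (-2)(1−p) = 7p − 2.
Setting these equal: −6p + 3 = 7p − 2 ⇒ −13p = -5 ⇒ p = 5/13, and the value is (-6)·(5/13) + 3 = 9/13.
For Firm B: with q = P(High), equating Expand's and Cut's payoffs gives −8q + 5 = 5q − 2 ⇒ q = 7/13.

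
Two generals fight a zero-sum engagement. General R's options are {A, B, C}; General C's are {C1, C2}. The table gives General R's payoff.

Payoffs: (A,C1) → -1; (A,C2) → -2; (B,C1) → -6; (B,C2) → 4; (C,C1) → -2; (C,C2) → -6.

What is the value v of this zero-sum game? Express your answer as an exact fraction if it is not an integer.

Row minima: A → -2, B → -6, C → -6; maximin = -2.
Column maxima: C1 → -1, C2 → 4; minimax = -1.
-2 ≠ -1, so there is no saddle point; optimal play is mixed.
C is strictly dominated by A, so General R never plays it.
On the remaining 2×2 (A, B vs C1, C2):
Let General R play A with probability p. Expected payoff against C1: (-1)p + (-6)(1−p) = 5p − 6; against C2: (-2)p + 4(1−p) = −6p + 4.
Setting these equal: 5p − 6 = −6p + 4 ⇒ 11p = 10 ⇒ p = 10/11, and the value is (5)·(10/11) − 6 = -16/11.
For General C: with q = P(C1), equating A's and B's payoffs gives q − 2 = −10q + 4 ⇒ q = 6/11.

-16/11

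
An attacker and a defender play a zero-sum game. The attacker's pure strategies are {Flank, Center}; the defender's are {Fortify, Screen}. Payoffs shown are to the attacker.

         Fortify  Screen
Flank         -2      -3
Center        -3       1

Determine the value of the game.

Row minima: Flank → -3, Center → -3; maximin = -3.
Column maxima: Fortify → -2, Screen → 1; minimax = -2.
-3 ≠ -2, so there is no saddle point; optimal play is mixed.
Let the attacker play Flank with probability p. Expected payoff against Fortify: (-2)p + (-3)(1−p) = p − 3; against Screen: (-3)p + 1(1−p) = −4p + 1.
Setting these equal: p − 3 = −4p + 1 ⇒ 5p = 4 ⇒ p = 4/5, and the value is (1)·(4/5) − 3 = -11/5.
For the defender: with q = P(Fortify), equating Flank's and Center's payoffs gives q − 3 = −4q + 1 ⇒ q = 4/5.

-11/5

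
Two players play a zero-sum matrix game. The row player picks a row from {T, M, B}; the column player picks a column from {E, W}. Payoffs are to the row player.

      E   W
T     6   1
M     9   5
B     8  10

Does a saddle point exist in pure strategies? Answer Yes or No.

No

Row minima: T → 1, M → 5, B → 8; maximin = 8.
Column maxima: E → 9, W → 10; minimax = 9.
8 ≠ 9, so no pure-strategy equilibrium exists.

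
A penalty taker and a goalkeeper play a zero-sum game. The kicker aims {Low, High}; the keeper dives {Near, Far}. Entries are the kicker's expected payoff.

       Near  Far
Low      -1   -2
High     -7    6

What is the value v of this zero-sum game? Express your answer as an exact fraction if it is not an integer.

-10/7

Row minima: Low → -2, High → -7; maximin = -2.
Column maxima: Near → -1, Far → 6; minimax = -1.
-2 ≠ -1, so there is no saddle point; optimal play is mixed.
Let the kicker play Low with probability p. Expected payoff against Near: (-1)p + (-7)(1−p) = 6p − 7; against Far: (-2)p + 6(1−p) = −8p + 6.
Setting these equal: 6p − 7 = −8p + 6 ⇒ 14p = 13 ⇒ p = 13/14, and the value is (6)·(13/14) − 7 = -10/7.
For the keeper: with q = P(Near), equating Low's and High's payoffs gives q − 2 = −13q + 6 ⇒ q = 4/7.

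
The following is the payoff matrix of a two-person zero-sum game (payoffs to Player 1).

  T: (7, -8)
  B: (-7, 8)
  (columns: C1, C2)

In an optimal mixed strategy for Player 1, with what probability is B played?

1/2

Row minima: T → -8, B → -7; maximin = -7.
Column maxima: C1 → 7, C2 → 8; minimax = 7.
-7 ≠ 7, so there is no saddle point; optimal play is mixed.
Let Player 1 play T with probability p. Expected payoff against C1: 7p + (-7)(1−p) = 14p − 7; against C2: (-8)p + 8(1−p) = −16p + 8.
Setting these equal: 14p − 7 = −16p + 8 ⇒ 30p = 15 ⇒ p = 1/2, and the value is (14)·(1/2) − 7 = 0.
For Player 2: with q = P(C1), equating T's and B's payoffs gives 15q − 8 = −15q + 8 ⇒ q = 8/15.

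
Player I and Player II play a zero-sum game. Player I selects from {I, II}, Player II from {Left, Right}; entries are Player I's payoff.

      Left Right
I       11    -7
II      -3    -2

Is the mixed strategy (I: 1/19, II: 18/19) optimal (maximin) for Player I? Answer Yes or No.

Against Left this mix gives (1/19)·11 + (18/19)·(-3) = -43/19.
Against Right this mix gives (1/19)·(-7) + (18/19)·(-2) = -43/19.
All of Player II's active replies (Left, Right) yield -43/19, and no column does worse for Player I. The mix makes Player II indifferent and guarantees -43/19, so it is optimal.

Yes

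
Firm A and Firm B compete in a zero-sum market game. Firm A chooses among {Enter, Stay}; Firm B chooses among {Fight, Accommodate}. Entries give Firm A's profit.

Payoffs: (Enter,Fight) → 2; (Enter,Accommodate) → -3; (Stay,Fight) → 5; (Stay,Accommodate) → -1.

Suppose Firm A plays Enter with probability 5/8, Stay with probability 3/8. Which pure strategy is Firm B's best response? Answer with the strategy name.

Accommodate

If Firm B plays Fight, Firm A's expected payoff is (5/8)·2 + (3/8)·5 = 25/8.
If Firm B plays Accommodate, Firm A's expected payoff is (5/8)·(-3) + (3/8)·(-1) = -9/4.
Firm B minimizes Firm A's payoff; the smallest is -9/4, so the best response is Accommodate.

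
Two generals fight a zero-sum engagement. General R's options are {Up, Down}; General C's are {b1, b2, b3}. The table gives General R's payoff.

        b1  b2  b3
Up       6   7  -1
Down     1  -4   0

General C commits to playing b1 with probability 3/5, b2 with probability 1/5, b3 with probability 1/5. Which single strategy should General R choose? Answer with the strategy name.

Up

Expected payoff of Up: (3/5)·6 + (1/5)·7 + (1/5)·(-1) = 24/5.
Expected payoff of Down: (3/5)·1 + (1/5)·(-4) + (1/5)·0 = -1/5.
The largest is 24/5, so General R's best response is Up.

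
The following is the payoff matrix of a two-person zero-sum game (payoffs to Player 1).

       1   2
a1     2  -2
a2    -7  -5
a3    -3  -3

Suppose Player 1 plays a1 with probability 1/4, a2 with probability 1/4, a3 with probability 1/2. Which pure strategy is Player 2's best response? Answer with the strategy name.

2

If Player 2 plays 1, Player 1's expected payoff is (1/4)·2 + (1/4)·(-7) + (1/2)·(-3) = -11/4.
If Player 2 plays 2, Player 1's expected payoff is (1/4)·(-2) + (1/4)·(-5) + (1/2)·(-3) = -13/4.
Player 2 minimizes Player 1's payoff; the smallest is -13/4, so the best response is 2.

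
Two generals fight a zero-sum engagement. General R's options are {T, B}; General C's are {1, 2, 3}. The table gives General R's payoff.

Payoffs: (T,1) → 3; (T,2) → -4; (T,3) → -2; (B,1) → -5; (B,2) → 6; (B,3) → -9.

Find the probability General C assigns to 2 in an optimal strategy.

7/17

Row minima: T → -4, B → -9; maximin = -4.
Column maxima: 1 → 3, 2 → 6, 3 → -2; minimax = -2.
-4 ≠ -2, so there is no saddle point; optimal play is mixed.
1 is strictly dominated by 3 (it gives General R strictly more in every row), so General C never plays it.
On the remaining 2×2 (T, B vs 2, 3):
Let General R play T with probability p. Expected payoff against 2: (-4)p + 6(1−p) = −10p + 6; against 3: (-2)p + (-9)(1−p) = 7p − 9.
Setting these equal: −10p + 6 = 7p − 9 ⇒ −17p = -15 ⇒ p = 15/17, and the value is (-10)·(15/17) + 6 = -48/17.
For General C: with q = P(2), equating T's and B's payoffs gives −2q − 2 = 15q − 9 ⇒ q = 7/17.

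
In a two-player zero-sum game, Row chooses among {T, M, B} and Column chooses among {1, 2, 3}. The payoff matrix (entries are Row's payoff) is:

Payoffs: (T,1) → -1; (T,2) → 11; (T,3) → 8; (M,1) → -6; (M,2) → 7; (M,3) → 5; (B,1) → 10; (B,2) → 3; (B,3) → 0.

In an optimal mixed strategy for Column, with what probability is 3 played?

11/19

Row minima: T → -1, M → -6, B → 0; maximin = 0.
Column maxima: 1 → 10, 2 → 11, 3 → 8; minimax = 8.
0 ≠ 8, so there is no saddle point; optimal play is mixed.
M is strictly dominated by T, so Row never plays it.
2 is strictly dominated by 3 (it gives Row strictly more in every row), so Column never plays it.
On the remaining 2×2 (T, B vs 1, 3):
Let Row play T with probability p. Expected payoff against 1: (-1)p + 10(1−p) = −11p + 10; against 3: 8p + 0(1−p) = 8p.
Setting these equal: −11p + 10 = 8p ⇒ −19p = -10 ⇒ p = 10/19, and the value is (-11)·(10/19) + 10 = 80/19.
For Column: with q = P(1), equating T's and B's payoffs gives −9q + 8 = 10q ⇒ q = 8/19.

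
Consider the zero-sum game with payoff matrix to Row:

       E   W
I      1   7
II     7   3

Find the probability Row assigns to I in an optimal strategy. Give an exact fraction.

Row minima: I → 1, II → 3; maximin = 3.
Column maxima: E → 7, W → 7; minimax = 7.
3 ≠ 7, so there is no saddle point; optimal play is mixed.
Let Row play I with probability p. Expected payoff against E: 1p + 7(1−p) = −6p + 7; against W: 7p + 3(1−p) = 4p + 3.
Setting these equal: −6p + 7 = 4p + 3 ⇒ −10p = -4 ⇒ p = 2/5, and the value is (-6)·(2/5) + 7 = 23/5.
For Column: with q = P(E), equating I's and II's payoffs gives −6q + 7 = 4q + 3 ⇒ q = 2/5.

2/5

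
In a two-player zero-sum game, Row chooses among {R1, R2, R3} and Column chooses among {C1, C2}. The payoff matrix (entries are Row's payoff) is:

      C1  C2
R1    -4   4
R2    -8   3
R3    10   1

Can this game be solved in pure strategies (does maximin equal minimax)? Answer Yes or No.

No

Row minima: R1 → -4, R2 → -8, R3 → 1; maximin = 1.
Column maxima: C1 → 10, C2 → 4; minimax = 4.
1 ≠ 4, so no pure-strategy equilibrium exists.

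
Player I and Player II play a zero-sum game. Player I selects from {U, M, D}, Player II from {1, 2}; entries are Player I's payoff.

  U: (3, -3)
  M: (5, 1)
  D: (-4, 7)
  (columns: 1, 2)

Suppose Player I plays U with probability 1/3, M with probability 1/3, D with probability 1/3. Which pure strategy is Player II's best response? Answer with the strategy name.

1

If Player II plays 1, Player I's expected payoff is (1/3)·3 + (1/3)·5 + (1/3)·(-4) = 4/3.
If Player II plays 2, Player I's expected payoff is (1/3)·(-3) + (1/3)·1 + (1/3)·7 = 5/3.
Player II minimizes Player I's payoff; the smallest is 4/3, so the best response is 1.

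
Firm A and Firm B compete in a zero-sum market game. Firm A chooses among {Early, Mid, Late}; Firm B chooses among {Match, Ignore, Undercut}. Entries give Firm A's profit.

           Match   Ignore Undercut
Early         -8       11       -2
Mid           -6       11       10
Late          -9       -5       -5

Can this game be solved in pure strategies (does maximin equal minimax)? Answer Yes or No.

Row minima: Early → -8, Mid → -6, Late → -9; maximin = -6.
Column maxima: Match → -6, Ignore → 11, Undercut → 10; minimax = -6.
maximin = minimax = -6, so a saddle point exists.

Yes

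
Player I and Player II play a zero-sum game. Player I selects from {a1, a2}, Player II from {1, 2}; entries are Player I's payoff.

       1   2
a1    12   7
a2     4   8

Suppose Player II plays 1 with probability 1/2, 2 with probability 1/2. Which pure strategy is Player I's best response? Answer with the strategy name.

a1

Expected payoff of a1: (1/2)·12 + (1/2)·7 = 19/2.
Expected payoff of a2: (1/2)·4 + (1/2)·8 = 6.
The largest is 19/2, so Player I's best response is a1.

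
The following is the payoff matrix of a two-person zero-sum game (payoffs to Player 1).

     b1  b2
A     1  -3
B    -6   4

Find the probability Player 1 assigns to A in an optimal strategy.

Row minima: A → -3, B → -6; maximin = -3.
Column maxima: b1 → 1, b2 → 4; minimax = 1.
-3 ≠ 1, so there is no saddle point; optimal play is mixed.
Let Player 1 play A with probability p. Expected payoff against b1: 1p + (-6)(1−p) = 7p − 6; against b2: (-3)p + 4(1−p) = −7p + 4.
Setting these equal: 7p − 6 = −7p + 4 ⇒ 14p = 10 ⇒ p = 5/7, and the value is (7)·(5/7) − 6 = -1.
For Player 2: with q = P(b1), equating A's and B's payoffs gives 4q − 3 = −10q + 4 ⇒ q = 1/2.

5/7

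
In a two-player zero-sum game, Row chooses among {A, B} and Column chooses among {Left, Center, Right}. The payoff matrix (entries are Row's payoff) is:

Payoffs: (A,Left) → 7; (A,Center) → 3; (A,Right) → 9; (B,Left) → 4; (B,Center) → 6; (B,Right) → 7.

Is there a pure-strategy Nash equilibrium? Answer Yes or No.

Row minima: A → 3, B → 4; maximin = 4.
Column maxima: Left → 7, Center → 6, Right → 9; minimax = 6.
4 ≠ 6, so no pure-strategy equilibrium exists.

No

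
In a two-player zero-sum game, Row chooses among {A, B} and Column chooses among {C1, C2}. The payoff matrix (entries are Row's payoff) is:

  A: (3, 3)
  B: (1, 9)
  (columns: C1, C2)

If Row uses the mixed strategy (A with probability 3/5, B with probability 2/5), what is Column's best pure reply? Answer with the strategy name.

C1

If Column plays C1, Row's expected payoff is (3/5)·3 + (2/5)·1 = 11/5.
If Column plays C2, Row's expected payoff is (3/5)·3 + (2/5)·9 = 27/5.
Column minimizes Row's payoff; the smallest is 11/5, so the best response is C1.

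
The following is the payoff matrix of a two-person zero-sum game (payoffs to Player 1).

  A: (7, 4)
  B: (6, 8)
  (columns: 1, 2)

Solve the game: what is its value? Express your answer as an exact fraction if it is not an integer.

32/5

Row minima: A → 4, B → 6; maximin = 6.
Column maxima: 1 → 7, 2 → 8; minimax = 7.
6 ≠ 7, so there is no saddle point; optimal play is mixed.
Let Player 1 play A with probability p. Expected payoff against 1: 7p + 6(1−p) = p + 6; against 2: 4p + 8(1−p) = −4p + 8.
Setting these equal: p + 6 = −4p + 8 ⇒ 5p = 2 ⇒ p = 2/5, and the value is (1)·(2/5) + 6 = 32/5.
For Player 2: with q = P(1), equating A's and B's payoffs gives 3q + 4 = −2q + 8 ⇒ q = 4/5.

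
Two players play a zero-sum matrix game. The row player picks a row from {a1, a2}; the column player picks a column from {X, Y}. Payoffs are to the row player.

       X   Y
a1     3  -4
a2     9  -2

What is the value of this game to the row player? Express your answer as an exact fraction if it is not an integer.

-2

Row minima: a1 → -4, a2 → -2; maximin = -2.
Column maxima: X → 9, Y → -2; minimax = -2.
Since maximin = minimax = -2, there is a saddle point and the value is -2.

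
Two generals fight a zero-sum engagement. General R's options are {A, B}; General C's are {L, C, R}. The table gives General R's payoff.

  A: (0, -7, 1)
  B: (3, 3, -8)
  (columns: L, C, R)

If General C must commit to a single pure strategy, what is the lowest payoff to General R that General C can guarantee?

Column maxima: L → 3, C → 3, R → 1.
The smallest of these is 1.

1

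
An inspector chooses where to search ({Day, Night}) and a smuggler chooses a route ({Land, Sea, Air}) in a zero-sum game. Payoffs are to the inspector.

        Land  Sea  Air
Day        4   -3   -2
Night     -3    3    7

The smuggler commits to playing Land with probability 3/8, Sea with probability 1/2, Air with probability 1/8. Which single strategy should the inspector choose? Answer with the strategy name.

Expected payoff of Day: (3/8)·4 + (1/2)·(-3) + (1/8)·(-2) = -1/4.
Expected payoff of Night: (3/8)·(-3) + (1/2)·3 + (1/8)·7 = 5/4.
The largest is 5/4, so the inspector's best response is Night.

Night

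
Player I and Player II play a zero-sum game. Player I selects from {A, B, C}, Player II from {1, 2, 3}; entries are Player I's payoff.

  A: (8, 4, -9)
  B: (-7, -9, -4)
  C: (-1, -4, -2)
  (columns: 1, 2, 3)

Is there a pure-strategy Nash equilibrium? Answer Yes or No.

Row minima: A → -9, B → -9, C → -4; maximin = -4.
Column maxima: 1 → 8, 2 → 4, 3 → -2; minimax = -2.
-4 ≠ -2, so no pure-strategy equilibrium exists.

No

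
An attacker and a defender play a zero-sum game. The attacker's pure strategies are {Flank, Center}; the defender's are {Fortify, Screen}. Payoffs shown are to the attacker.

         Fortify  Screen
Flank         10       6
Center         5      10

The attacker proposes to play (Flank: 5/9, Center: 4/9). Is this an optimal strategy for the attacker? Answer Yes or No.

Yes

Against Fortify this mix gives (5/9)·10 + (4/9)·5 = 70/9.
Against Screen this mix gives (5/9)·6 + (4/9)·10 = 70/9.
All of the defender's active replies (Fortify, Screen) yield 70/9, and no column does worse for the attacker. The mix makes the defender indifferent and guarantees 70/9, so it is optimal.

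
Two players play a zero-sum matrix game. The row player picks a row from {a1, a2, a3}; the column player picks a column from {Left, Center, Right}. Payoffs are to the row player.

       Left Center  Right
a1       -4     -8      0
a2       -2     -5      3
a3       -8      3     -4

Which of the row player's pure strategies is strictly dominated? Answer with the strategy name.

a1

a2 gives a strictly higher payoff than a1 against every column: -2 > -4, -5 > -8, 3 > 0.
So a1 is strictly dominated and the row player never plays it.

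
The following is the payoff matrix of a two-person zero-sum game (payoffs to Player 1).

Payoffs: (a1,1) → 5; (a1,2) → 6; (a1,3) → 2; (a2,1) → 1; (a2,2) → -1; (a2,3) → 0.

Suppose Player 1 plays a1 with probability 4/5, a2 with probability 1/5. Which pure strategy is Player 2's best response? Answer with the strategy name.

3

If Player 2 plays 1, Player 1's expected payoff is (4/5)·5 + (1/5)·1 = 21/5.
If Player 2 plays 2, Player 1's expected payoff is (4/5)·6 + (1/5)·(-1) = 23/5.
If Player 2 plays 3, Player 1's expected payoff is (4/5)·2 + (1/5)·0 = 8/5.
Player 2 minimizes Player 1's payoff; the smallest is 8/5, so the best response is 3.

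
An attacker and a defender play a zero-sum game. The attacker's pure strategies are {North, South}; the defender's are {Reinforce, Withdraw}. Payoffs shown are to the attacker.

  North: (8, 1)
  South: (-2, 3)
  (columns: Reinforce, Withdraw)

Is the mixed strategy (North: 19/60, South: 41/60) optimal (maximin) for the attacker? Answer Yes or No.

Against Reinforce this mix gives (19/60)·8 + (41/60)·(-2) = 7/6.
Against Withdraw this mix gives (19/60)·1 + (41/60)·3 = 71/30.
The defender will play Reinforce, holding the attacker to 7/6. Shifting weight toward the row that does better against Reinforce would raise this floor (the equalizing mix achieves 13/6 against both Reinforce and Withdraw), so the proposed strategy is not optimal.

No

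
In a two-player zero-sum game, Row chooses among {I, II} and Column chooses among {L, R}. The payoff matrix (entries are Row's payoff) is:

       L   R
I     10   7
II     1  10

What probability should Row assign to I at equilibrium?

Row minima: I → 7, II → 1; maximin = 7.
Column maxima: L → 10, R → 10; minimax = 10.
7 ≠ 10, so there is no saddle point; optimal play is mixed.
Let Row play I with probability p. Expected payoff against L: 10p + 1(1−p) = 9p + 1; against R: 7p + 10(1−p) = −3p + 10.
Setting these equal: 9p + 1 = −3p + 10 ⇒ 12p = 9 ⇒ p = 3/4, and the value is (9)·(3/4) + 1 = 31/4.
For Column: with q = P(L), equating I's and II's payoffs gives 3q + 7 = −9q + 10 ⇒ q = 1/4.

3/4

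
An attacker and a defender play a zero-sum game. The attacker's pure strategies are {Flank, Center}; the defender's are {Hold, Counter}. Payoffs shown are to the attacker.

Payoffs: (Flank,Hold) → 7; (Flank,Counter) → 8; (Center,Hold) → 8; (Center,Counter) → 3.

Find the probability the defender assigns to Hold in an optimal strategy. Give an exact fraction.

Row minima: Flank → 7, Center → 3; maximin = 7.
Column maxima: Hold → 8, Counter → 8; minimax = 8.
7 ≠ 8, so there is no saddle point; optimal play is mixed.
Let the attacker play Flank with probability p. Expected payoff against Hold: 7p + 8(1−p) = −p + 8; against Counter: 8p + 3(1−p) = 5p + 3.
Setting these equal: −p + 8 = 5p + 3 ⇒ −6p = -5 ⇒ p = 5/6, and the value is (-1)·(5/6) + 8 = 43/6.
For the defender: with q = P(Hold), equating Flank's and Center's payoffs gives −q + 8 = 5q + 3 ⇒ q = 5/6.

5/6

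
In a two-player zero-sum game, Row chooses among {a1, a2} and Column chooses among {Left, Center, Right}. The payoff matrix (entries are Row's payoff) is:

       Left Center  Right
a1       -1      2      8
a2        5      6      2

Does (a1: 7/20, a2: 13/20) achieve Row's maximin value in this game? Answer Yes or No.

No

Against Left this mix gives (7/20)·(-1) + (13/20)·5 = 29/10.
Against Center this mix gives (7/20)·2 + (13/20)·6 = 23/5.
Against Right this mix gives (7/20)·8 + (13/20)·2 = 41/10.
Column will play Left, holding Row to 29/10. Shifting weight toward the row that does better against Left would raise this floor (the equalizing mix achieves 7/2 against both Left and Right), so the proposed strategy is not optimal.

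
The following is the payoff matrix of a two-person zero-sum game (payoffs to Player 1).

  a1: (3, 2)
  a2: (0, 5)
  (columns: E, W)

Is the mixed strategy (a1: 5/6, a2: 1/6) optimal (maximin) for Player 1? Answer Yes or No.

Against E this mix gives (5/6)·3 + (1/6)·0 = 5/2.
Against W this mix gives (5/6)·2 + (1/6)·5 = 5/2.
All of Player 2's active replies (E, W) yield 5/2, and no column does worse for Player 1. The mix makes Player 2 indifferent and guarantees 5/2, so it is optimal.

Yes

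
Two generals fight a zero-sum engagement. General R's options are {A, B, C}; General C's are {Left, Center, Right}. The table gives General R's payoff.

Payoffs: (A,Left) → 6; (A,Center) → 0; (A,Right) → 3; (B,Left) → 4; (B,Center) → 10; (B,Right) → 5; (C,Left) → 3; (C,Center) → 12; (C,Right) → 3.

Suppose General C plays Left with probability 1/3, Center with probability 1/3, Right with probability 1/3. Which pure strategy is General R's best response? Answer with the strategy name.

B

Expected payoff of A: (1/3)·6 + (1/3)·0 + (1/3)·3 = 3.
Expected payoff of B: (1/3)·4 + (1/3)·10 + (1/3)·5 = 19/3.
Expected payoff of C: (1/3)·3 + (1/3)·12 + (1/3)·3 = 6.
The largest is 19/3, so General R's best response is B.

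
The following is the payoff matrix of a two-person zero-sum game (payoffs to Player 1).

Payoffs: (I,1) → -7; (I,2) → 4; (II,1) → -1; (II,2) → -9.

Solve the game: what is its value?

-67/19

Row minima: I → -7, II → -9; maximin = -7.
Column maxima: 1 → -1, 2 → 4; minimax = -1.
-7 ≠ -1, so there is no saddle point; optimal play is mixed.
Let Player 1 play I with probability p. Expected payoff against 1: (-7)p + (-1)(1−p) = −6p − 1; against 2: 4p + (-9)(1−p) = 13p − 9.
Setting these equal: −6p − 1 = 13p − 9 ⇒ −19p = -8 ⇒ p = 8/19, and the value is (-6)·(8/19) − 1 = -67/19.
For Player 2: with q = P(1), equating I's and II's payoffs gives −11q + 4 = 8q − 9 ⇒ q = 13/19.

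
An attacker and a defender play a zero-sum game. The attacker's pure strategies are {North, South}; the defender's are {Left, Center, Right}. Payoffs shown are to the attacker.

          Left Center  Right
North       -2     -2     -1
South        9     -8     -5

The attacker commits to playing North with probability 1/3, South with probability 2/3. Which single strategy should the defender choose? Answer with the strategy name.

Center

If the defender plays Left, the attacker's expected payoff is (1/3)·(-2) + (2/3)·9 = 16/3.
If the defender plays Center, the attacker's expected payoff is (1/3)·(-2) + (2/3)·(-8) = -6.
If the defender plays Right, the attacker's expected payoff is (1/3)·(-1) + (2/3)·(-5) = -11/3.
The defender minimizes the attacker's payoff; the smallest is -6, so the best response is Center.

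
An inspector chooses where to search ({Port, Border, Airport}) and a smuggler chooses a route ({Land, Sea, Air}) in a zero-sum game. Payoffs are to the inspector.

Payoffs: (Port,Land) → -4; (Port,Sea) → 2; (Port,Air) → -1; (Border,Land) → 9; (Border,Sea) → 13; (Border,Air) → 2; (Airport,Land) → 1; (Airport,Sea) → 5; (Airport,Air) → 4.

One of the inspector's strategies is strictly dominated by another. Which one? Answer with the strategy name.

Port

Border gives a strictly higher payoff than Port against every column: 9 > -4, 13 > 2, 2 > -1.
So Port is strictly dominated and the inspector never plays it.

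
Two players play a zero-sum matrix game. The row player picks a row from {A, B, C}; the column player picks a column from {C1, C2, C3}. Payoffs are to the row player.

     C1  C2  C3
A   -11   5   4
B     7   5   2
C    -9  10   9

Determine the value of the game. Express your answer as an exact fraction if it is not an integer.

81/23

Row minima: A → -11, B → 2, C → -9; maximin = 2.
Column maxima: C1 → 7, C2 → 10, C3 → 9; minimax = 7.
2 ≠ 7, so there is no saddle point; optimal play is mixed.
A is strictly dominated by C, so the row player never plays it.
C2 is strictly dominated by C3 (it gives the row player strictly more in every row), so the column player never plays it.
On the remaining 2×2 (B, C vs C1, C3):
Let the row player play B with probability p. Expected payoff against C1: 7p + (-9)(1−p) = 16p − 9; against C3: 2p + 9(1−p) = −7p + 9.
Setting these equal: 16p − 9 = −7p + 9 ⇒ 23p = 18 ⇒ p = 18/23, and the value is (16)·(18/23) − 9 = 81/23.
For the column player: with q = P(C1), equating B's and C's payoffs gives 5q + 2 = −18q + 9 ⇒ q = 7/23.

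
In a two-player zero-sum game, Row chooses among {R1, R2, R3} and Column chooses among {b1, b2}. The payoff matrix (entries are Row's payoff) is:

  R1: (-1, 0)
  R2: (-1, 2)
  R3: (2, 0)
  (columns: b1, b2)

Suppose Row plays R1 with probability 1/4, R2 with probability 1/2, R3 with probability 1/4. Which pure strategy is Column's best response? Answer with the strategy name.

If Column plays b1, Row's expected payoff is (1/4)·(-1) + (1/2)·(-1) + (1/4)·2 = -1/4.
If Column plays b2, Row's expected payoff is (1/4)·0 + (1/2)·2 + (1/4)·0 = 1.
Column minimizes Row's payoff; the smallest is -1/4, so the best response is b1.

b1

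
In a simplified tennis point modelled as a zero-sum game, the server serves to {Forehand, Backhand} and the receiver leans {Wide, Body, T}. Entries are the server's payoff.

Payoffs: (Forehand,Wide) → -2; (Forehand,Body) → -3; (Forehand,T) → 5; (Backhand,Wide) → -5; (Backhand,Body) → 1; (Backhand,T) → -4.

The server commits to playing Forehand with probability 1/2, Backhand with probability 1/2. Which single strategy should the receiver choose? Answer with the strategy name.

If the receiver plays Wide, the server's expected payoff is (1/2)·(-2) + (1/2)·(-5) = -7/2.
If the receiver plays Body, the server's expected payoff is (1/2)·(-3) + (1/2)·1 = -1.
If the receiver plays T, the server's expected payoff is (1/2)·5 + (1/2)·(-4) = 1/2.
The receiver minimizes the server's payoff; the smallest is -7/2, so the best response is Wide.

Wide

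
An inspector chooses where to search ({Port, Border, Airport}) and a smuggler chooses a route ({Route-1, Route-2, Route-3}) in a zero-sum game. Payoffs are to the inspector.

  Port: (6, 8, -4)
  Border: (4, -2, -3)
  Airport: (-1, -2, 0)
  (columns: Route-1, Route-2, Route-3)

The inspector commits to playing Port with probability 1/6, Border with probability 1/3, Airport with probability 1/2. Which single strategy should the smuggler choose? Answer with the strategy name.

If the smuggler plays Route-1, the inspector's expected payoff is (1/6)·6 + (1/3)·4 + (1/2)·(-1) = 11/6.
If the smuggler plays Route-2, the inspector's expected payoff is (1/6)·8 + (1/3)·(-2) + (1/2)·(-2) = -1/3.
If the smuggler plays Route-3, the inspector's expected payoff is (1/6)·(-4) + (1/3)·(-3) + (1/2)·0 = -5/3.
The smuggler minimizes the inspector's payoff; the smallest is -5/3, so the best response is Route-3.

Route-3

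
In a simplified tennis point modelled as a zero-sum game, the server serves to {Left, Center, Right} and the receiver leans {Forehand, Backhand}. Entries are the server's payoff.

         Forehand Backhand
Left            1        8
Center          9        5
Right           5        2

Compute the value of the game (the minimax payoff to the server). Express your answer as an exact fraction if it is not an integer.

Row minima: Left → 1, Center → 5, Right → 2; maximin = 5.
Column maxima: Forehand → 9, Backhand → 8; minimax = 8.
5 ≠ 8, so there is no saddle point; optimal play is mixed.
Right is strictly dominated by Center, so the server never plays it.
On the remaining 2×2 (Left, Center vs Forehand, Backhand):
Let the server play Left with probability p. Expected payoff against Forehand: 1p + 9(1−p) = −8p + 9; against Backhand: 8p + 5(1−p) = 3p + 5.
Setting these equal: −8p + 9 = 3p + 5 ⇒ −11p = -4 ⇒ p = 4/11, and the value is (-8)·(4/11) + 9 = 67/11.
For the receiver: with q = P(Forehand), equating Left's and Center's payoffs gives −7q + 8 = 4q + 5 ⇒ q = 3/11.

67/11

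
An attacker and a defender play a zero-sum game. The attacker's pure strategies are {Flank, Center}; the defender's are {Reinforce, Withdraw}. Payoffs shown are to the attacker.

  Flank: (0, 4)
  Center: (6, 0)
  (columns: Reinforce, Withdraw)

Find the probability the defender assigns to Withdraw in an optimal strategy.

Row minima: Flank → 0, Center → 0; maximin = 0.
Column maxima: Reinforce → 6, Withdraw → 4; minimax = 4.
0 ≠ 4, so there is no saddle point; optimal play is mixed.
Let the attacker play Flank with probability p. Expected payoff against Reinforce: 0p + 6(1−p) = −6p + 6; against Withdraw: 4p + 0(1−p) = 4p.
Setting these equal: −6p + 6 = 4p ⇒ −10p = -6 ⇒ p = 3/5, and the value is (-6)·(3/5) + 6 = 12/5.
For the defender: with q = P(Reinforce), equating Flank's and Center's payoffs gives −4q + 4 = 6q ⇒ q = 2/5.

3/5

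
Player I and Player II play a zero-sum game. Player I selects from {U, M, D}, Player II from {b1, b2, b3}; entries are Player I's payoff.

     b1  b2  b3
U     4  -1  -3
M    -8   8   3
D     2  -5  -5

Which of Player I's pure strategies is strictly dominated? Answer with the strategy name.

U gives a strictly higher payoff than D against every column: 4 > 2, -1 > -5, -3 > -5.
So D is strictly dominated and Player I never plays it.

D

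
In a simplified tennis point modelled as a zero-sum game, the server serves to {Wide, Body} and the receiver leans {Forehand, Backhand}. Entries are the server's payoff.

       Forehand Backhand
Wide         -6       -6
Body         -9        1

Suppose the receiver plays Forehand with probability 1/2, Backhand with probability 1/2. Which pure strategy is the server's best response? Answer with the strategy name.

Expected payoff of Wide: (1/2)·(-6) + (1/2)·(-6) = -6.
Expected payoff of Body: (1/2)·(-9) + (1/2)·1 = -4.
The largest is -4, so the server's best response is Body.

Body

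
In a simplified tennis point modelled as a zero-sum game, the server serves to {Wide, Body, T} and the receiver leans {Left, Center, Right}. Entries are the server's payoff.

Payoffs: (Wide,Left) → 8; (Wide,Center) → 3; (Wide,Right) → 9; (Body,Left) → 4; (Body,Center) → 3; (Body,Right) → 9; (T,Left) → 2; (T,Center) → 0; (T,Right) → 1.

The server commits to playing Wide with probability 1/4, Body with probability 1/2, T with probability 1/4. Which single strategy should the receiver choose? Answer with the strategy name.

Center

If the receiver plays Left, the server's expected payoff is (1/4)·8 + (1/2)·4 + (1/4)·2 = 9/2.
If the receiver plays Center, the server's expected payoff is (1/4)·3 + (1/2)·3 + (1/4)·0 = 9/4.
If the receiver plays Right, the server's expected payoff is (1/4)·9 + (1/2)·9 + (1/4)·1 = 7.
The receiver minimizes the server's payoff; the smallest is 9/4, so the best response is Center.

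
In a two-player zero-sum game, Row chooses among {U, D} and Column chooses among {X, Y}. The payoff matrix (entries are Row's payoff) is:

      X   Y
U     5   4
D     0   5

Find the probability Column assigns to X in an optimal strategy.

Row minima: U → 4, D → 0; maximin = 4.
Column maxima: X → 5, Y → 5; minimax = 5.
4 ≠ 5, so there is no saddle point; optimal play is mixed.
Let Row play U with probability p. Expected payoff against X: 5p + 0(1−p) = 5p; against Y: 4p + 5(1−p) = −p + 5.
Setting these equal: 5p = −p + 5 ⇒ 6p = 5 ⇒ p = 5/6, and the value is (5)·(5/6) = 25/6.
For Column: with q = P(X), equating U's and D's payoffs gives q + 4 = −5q + 5 ⇒ q = 1/6.

1/6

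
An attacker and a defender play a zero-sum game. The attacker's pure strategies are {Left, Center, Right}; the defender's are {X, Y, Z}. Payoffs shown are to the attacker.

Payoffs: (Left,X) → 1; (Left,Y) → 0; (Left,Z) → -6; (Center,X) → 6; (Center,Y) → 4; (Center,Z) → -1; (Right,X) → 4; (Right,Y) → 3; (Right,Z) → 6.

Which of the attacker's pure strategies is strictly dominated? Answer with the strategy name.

Center gives a strictly higher payoff than Left against every column: 6 > 1, 4 > 0, -1 > -6.
So Left is strictly dominated and the attacker never plays it.

Left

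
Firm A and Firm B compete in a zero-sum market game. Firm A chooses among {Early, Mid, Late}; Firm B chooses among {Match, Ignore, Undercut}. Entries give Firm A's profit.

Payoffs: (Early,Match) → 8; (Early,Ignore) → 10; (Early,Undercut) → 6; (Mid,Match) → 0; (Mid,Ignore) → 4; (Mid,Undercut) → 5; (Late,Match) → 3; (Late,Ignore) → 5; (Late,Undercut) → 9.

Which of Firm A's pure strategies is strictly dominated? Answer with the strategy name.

Mid

Early gives a strictly higher payoff than Mid against every column: 8 > 0, 10 > 4, 6 > 5.
So Mid is strictly dominated and Firm A never plays it.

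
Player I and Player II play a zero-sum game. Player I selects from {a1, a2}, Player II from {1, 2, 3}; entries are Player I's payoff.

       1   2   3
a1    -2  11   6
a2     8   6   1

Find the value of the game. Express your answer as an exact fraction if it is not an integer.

Row minima: a1 → -2, a2 → 1; maximin = 1.
Column maxima: 1 → 8, 2 → 11, 3 → 6; minimax = 6.
1 ≠ 6, so there is no saddle point; optimal play is mixed.
2 is strictly dominated by 3 (it gives Player I strictly more in every row), so Player II never plays it.
On the remaining 2×2 (a1, a2 vs 1, 3):
Let Player I play a1 with probability p. Expected payoff against 1: (-2)p + 8(1−p) = −10p + 8; against 3: 6p + 1(1−p) = 5p + 1.
Setting these equal: −10p + 8 = 5p + 1 ⇒ −15p = -7 ⇒ p = 7/15, and the value is (-10)·(7/15) + 8 = 10/3.
For Player II: with q = P(1), equating a1's and a2's payoffs gives −8q + 6 = 7q + 1 ⇒ q = 1/3.

10/3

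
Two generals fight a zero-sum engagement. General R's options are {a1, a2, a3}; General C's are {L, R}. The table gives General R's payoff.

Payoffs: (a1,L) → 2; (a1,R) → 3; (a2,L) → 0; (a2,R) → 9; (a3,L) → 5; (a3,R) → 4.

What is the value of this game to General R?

9/2

Row minima: a1 → 2, a2 → 0, a3 → 4; maximin = 4.
Column maxima: L → 5, R → 9; minimax = 5.
4 ≠ 5, so there is no saddle point; optimal play is mixed.
a1 is strictly dominated by a3, so General R never plays it.
On the remaining 2×2 (a2, a3 vs L, R):
Let General R play a2 with probability p. Expected payoff against L: 0p + 5(1−p) = −5p + 5; against R: 9p + 4(1−p) = 5p + 4.
Setting these equal: −5p + 5 = 5p + 4 ⇒ −10p = -1 ⇒ p = 1/10, and the value is (-5)·(1/10) + 5 = 9/2.
For General C: with q = P(L), equating a2's and a3's payoffs gives −9q + 9 = q + 4 ⇒ q = 1/2.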